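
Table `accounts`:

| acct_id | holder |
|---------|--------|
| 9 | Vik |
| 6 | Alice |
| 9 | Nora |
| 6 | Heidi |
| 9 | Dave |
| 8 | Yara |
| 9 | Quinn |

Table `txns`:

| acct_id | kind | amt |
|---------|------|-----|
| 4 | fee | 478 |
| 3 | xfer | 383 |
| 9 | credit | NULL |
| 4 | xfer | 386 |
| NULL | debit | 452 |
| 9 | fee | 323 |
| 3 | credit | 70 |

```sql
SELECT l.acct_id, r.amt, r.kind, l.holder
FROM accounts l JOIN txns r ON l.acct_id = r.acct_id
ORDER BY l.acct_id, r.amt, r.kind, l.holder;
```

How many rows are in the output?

8

INNER JOIN keeps only pairs where the ON condition holds.
Matching on l.acct_id = r.acct_id. A NULL in a compared column never satisfies the condition.
- l (acct_id=9) pairs with 2 row(s) of r.
- l (acct_id=6) has no partner → excluded.
- l (acct_id=9) pairs with 2 row(s) of r.
- l (acct_id=6) has no partner → excluded.
- l (acct_id=9) pairs with 2 row(s) of r.
- l (acct_id=8) has no partner → excluded.
- l (acct_id=9) pairs with 2 row(s) of r.
Total: 8 rows.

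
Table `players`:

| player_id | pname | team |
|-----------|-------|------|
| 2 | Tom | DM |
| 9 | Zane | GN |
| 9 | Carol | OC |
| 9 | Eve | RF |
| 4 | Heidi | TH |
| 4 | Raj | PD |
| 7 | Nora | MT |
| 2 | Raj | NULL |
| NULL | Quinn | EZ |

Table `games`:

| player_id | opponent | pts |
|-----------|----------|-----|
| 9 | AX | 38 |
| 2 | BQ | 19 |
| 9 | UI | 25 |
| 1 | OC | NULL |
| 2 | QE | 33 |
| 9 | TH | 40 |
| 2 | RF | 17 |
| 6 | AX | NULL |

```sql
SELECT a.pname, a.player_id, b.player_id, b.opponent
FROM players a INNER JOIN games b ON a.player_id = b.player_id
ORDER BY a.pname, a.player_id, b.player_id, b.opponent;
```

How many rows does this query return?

15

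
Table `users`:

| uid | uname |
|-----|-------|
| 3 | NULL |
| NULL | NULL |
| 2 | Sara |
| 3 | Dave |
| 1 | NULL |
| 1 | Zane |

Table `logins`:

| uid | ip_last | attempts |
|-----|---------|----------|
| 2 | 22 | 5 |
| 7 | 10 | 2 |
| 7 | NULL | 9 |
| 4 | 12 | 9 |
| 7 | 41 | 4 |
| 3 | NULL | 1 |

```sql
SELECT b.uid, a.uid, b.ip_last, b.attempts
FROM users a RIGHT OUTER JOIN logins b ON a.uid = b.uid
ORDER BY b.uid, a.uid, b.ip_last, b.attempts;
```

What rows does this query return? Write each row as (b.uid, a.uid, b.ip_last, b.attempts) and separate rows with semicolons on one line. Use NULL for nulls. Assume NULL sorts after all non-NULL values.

(2, 2, 22, 5); (3, 3, NULL, 1); (3, 3, NULL, 1); (4, NULL, 12, 9); (7, NULL, 10, 2); (7, NULL, 41, 4); (7, NULL, NULL, 9)

RIGHT JOIN keeps every row from `logins`; unmatched rows get NULL for `users`'s columns.
Matching on a.uid = b.uid. A NULL in a compared column never satisfies the condition.
- a[0] uid=3 → 1 match(es) in b → 1 row(s).
- a[1] uid=NULL → no match.
- a[2] uid=2 → 1 match(es) in b → 1 row(s).
- a[3] uid=3 → 1 match(es) in b → 1 row(s).
- a[4] uid=1 → no match.
- a[5] uid=1 → no match.
- plus 4 unmatched b row(s), each kept with NULL a columns.
After projecting and ordering:
b.uid | a.uid | b.ip_last | b.attempts
2 | 2 | 22 | 5
3 | 3 | NULL | 1
3 | 3 | NULL | 1
4 | NULL | 12 | 9
7 | NULL | 10 | 2
7 | NULL | 41 | 4
7 | NULL | NULL | 9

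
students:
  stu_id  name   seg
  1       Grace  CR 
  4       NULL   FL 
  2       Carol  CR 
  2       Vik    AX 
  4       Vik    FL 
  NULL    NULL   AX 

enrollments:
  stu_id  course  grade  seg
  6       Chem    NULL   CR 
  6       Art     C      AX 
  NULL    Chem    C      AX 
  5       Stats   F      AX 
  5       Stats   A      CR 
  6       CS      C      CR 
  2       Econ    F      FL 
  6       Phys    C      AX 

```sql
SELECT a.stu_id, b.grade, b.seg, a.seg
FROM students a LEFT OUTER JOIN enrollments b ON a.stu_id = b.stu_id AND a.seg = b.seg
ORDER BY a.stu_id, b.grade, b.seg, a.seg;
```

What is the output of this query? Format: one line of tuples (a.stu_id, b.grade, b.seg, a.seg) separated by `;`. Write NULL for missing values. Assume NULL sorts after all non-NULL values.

(1, NULL, NULL, CR); (2, NULL, NULL, AX); (2, NULL, NULL, CR); (4, NULL, NULL, FL); (4, NULL, NULL, FL); (NULL, NULL, NULL, AX)

LEFT JOIN keeps every row from `students`; unmatched rows get NULL for `enrollments`'s columns.
Matching on a.stu_id = b.stu_id AND a.seg = b.seg. A NULL in a compared column never satisfies the condition.
Matched pairs: 0; unmatched a rows kept: 6.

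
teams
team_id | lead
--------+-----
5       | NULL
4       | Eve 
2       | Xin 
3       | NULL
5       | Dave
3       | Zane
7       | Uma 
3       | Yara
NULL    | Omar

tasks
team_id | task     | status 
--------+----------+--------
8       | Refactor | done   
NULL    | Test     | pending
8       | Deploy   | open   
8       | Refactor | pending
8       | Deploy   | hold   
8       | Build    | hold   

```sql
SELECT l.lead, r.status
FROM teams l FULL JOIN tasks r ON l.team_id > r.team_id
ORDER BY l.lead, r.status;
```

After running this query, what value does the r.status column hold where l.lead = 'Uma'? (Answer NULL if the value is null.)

FULL OUTER JOIN keeps every row from both sides; unmatched rows get NULL for the other side's columns.
Matching on l.team_id > r.team_id. A NULL in a compared column never satisfies the condition.
- l (team_id=5) has no partner → padded with NULL.
- l (team_id=4) has no partner → padded with NULL.
- l (team_id=2) has no partner → padded with NULL.
- l (team_id=3) has no partner → padded with NULL.
- l (team_id=5) has no partner → padded with NULL.
- l (team_id=3) has no partner → padded with NULL.
- l (team_id=7) has no partner → padded with NULL.
- l (team_id=3) has no partner → padded with NULL.
- l (team_id=NULL) has no partner → padded with NULL.
- 6 row(s) from r found no l partner → padded with NULL.

NULL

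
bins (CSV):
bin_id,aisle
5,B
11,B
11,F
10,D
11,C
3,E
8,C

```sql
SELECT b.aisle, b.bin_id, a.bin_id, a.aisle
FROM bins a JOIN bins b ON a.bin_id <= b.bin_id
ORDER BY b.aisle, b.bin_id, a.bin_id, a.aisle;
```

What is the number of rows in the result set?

INNER JOIN keeps only pairs where the ON condition holds.
Matching on a.bin_id <= b.bin_id.
- a row (bin_id=5): matches 6 b row(s) → 6 output row(s).
- a row (bin_id=11): matches 3 b row(s) → 3 output row(s).
- a row (bin_id=11): matches 3 b row(s) → 3 output row(s).
- a row (bin_id=10): matches 4 b row(s) → 4 output row(s).
- a row (bin_id=11): matches 3 b row(s) → 3 output row(s).
- a row (bin_id=3): matches 7 b row(s) → 7 output row(s).
- a row (bin_id=8): matches 5 b row(s) → 5 output row(s).
Total: 31 rows.

31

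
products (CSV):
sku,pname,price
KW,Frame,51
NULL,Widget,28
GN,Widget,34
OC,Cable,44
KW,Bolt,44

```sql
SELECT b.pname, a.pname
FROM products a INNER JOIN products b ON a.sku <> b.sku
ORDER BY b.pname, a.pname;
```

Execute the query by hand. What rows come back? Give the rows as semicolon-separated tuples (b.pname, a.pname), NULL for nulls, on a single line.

INNER JOIN keeps only pairs where the ON condition holds.
Matching on a.sku <> b.sku. A NULL in a compared column never satisfies the condition.
- a[0] sku=KW → 2 match(es) in b → 2 row(s).
- a[1] sku=NULL → no match; dropped.
- a[2] sku=GN → 3 match(es) in b → 3 row(s).
- a[3] sku=OC → 3 match(es) in b → 3 row(s).
- a[4] sku=KW → 2 match(es) in b → 2 row(s).
After projecting and ordering:
b.pname | a.pname
Bolt | Cable
Bolt | Widget
Cable | Bolt
Cable | Frame
Cable | Widget
Frame | Cable
Frame | Widget
Widget | Bolt
Widget | Cable
Widget | Frame

(Bolt, Cable); (Bolt, Widget); (Cable, Bolt); (Cable, Frame); (Cable, Widget); (Frame, Cable); (Frame, Widget); (Widget, Bolt); (Widget, Cable); (Widget, Frame)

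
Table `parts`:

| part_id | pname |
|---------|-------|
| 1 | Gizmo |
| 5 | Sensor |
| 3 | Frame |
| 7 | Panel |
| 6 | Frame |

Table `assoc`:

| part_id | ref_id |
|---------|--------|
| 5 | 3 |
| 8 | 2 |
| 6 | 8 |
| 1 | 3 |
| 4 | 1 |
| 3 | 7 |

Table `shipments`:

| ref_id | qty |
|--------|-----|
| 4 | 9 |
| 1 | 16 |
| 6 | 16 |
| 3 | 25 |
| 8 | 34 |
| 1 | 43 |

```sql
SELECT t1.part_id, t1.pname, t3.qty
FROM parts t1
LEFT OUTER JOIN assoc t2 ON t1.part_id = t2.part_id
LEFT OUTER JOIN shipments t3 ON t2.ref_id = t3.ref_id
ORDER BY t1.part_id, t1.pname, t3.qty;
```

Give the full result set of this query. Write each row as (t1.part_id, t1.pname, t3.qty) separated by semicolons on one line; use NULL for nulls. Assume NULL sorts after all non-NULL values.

Evaluate left to right. First `parts t1 LEFT JOIN assoc t2` on part_id: 5 row(s).
Then LEFT JOIN `shipments t3` on ref_id: each of those 5 rows is kept; rows whose t2.ref_id has no match in t3 get NULL for t3's columns.

(1, Gizmo, 25); (3, Frame, NULL); (5, Sensor, 25); (6, Frame, 34); (7, Panel, NULL)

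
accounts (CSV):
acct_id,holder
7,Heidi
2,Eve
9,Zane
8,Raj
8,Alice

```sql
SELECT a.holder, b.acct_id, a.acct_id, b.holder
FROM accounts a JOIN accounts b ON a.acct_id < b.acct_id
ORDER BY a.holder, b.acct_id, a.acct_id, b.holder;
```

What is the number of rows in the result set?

9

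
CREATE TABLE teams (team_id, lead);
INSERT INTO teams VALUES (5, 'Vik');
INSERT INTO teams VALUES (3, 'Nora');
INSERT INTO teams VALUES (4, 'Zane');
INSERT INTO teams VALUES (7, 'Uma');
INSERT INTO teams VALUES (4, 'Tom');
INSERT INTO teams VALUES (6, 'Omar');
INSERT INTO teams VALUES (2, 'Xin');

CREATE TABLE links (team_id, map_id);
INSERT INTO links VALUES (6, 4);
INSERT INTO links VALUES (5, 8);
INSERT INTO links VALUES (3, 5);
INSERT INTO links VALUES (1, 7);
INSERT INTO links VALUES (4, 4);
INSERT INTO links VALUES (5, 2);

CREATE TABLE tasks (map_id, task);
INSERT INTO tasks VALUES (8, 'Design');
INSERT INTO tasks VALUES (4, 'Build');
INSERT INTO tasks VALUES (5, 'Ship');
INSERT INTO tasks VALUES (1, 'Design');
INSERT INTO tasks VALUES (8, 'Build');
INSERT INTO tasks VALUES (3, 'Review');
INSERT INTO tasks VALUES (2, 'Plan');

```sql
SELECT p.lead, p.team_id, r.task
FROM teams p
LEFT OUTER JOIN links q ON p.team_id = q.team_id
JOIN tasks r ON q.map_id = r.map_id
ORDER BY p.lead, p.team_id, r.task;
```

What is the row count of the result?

7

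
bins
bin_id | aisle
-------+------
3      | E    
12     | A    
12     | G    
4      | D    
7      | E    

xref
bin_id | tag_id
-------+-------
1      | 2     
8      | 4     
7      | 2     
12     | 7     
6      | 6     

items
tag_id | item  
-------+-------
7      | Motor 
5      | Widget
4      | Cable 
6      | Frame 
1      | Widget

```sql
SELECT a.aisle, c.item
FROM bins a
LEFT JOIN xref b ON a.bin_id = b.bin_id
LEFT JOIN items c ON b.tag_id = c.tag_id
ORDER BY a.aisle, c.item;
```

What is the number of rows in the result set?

5

Evaluate left to right. First `bins a LEFT JOIN xref b` on bin_id: 5 row(s).
Then LEFT JOIN `items c` on tag_id: each of those 5 rows is kept; rows whose b.tag_id has no match in c get NULL for c's columns.
Result: 5 row(s).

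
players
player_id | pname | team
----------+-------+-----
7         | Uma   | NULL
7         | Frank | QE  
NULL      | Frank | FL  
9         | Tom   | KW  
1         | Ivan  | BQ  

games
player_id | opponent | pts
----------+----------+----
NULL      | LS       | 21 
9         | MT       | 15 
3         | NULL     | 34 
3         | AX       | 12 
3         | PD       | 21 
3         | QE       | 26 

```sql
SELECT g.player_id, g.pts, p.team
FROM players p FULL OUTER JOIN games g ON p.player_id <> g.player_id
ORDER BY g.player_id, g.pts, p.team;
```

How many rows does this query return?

21

FULL OUTER JOIN keeps every row from both sides; unmatched rows get NULL for the other side's columns.
Matching on p.player_id <> g.player_id. A NULL in a compared column never satisfies the condition.
- player_id=7: 5 matching g row(s), so 5 row(s) emitted.
- player_id=7: 5 matching g row(s), so 5 row(s) emitted.
- player_id=NULL: no g row matches, row kept with g columns NULL.
- player_id=9: 4 matching g row(s), so 4 row(s) emitted.
- player_id=1: 5 matching g row(s), so 5 row(s) emitted.
- 1 row(s) from g found no p partner → padded with NULL.
Total: 19 matched + 2 padded = 21 rows.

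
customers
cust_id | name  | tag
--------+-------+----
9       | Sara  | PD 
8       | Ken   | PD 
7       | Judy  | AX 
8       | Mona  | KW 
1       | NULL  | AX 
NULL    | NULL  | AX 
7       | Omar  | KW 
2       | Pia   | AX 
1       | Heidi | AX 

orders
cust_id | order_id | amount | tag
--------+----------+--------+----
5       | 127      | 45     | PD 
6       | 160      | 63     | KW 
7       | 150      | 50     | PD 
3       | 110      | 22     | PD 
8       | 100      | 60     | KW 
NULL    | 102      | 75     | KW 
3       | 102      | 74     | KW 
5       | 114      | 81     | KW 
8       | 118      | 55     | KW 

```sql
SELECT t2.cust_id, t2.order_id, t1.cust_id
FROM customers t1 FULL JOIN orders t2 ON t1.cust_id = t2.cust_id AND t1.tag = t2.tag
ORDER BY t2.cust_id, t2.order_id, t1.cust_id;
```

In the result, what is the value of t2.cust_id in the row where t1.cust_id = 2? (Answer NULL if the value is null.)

FULL OUTER JOIN keeps every row from both sides; unmatched rows get NULL for the other side's columns.
Matching on t1.cust_id = t2.cust_id AND t1.tag = t2.tag. A NULL in a compared column never satisfies the condition.
- cust_id=9, tag=PD: no t2 row matches, row kept with t2 columns NULL.
- cust_id=8, tag=PD: no t2 row matches, row kept with t2 columns NULL.
- cust_id=7, tag=AX: no t2 row matches, row kept with t2 columns NULL.
- cust_id=8, tag=KW: 2 matching t2 row(s), so 2 row(s) emitted.
- cust_id=1, tag=AX: no t2 row matches, row kept with t2 columns NULL.
- cust_id=NULL, tag=AX: no t2 row matches, row kept with t2 columns NULL.
- cust_id=7, tag=KW: no t2 row matches, row kept with t2 columns NULL.
- cust_id=2, tag=AX: no t2 row matches, row kept with t2 columns NULL.
- cust_id=1, tag=AX: no t2 row matches, row kept with t2 columns NULL.
- 7 t2 row(s) had no t1 match → kept, t1 columns NULL.

NULL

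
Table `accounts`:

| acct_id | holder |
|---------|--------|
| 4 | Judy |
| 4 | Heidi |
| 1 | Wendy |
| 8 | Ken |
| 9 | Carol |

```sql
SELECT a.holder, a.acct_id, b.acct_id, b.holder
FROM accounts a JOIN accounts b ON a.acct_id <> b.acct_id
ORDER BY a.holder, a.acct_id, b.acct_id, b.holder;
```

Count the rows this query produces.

18

INNER JOIN keeps only pairs where the ON condition holds.
Matching on a.acct_id <> b.acct_id.
- a (acct_id=4) pairs with 3 row(s) of b.
- a (acct_id=4) pairs with 3 row(s) of b.
- a (acct_id=1) pairs with 4 row(s) of b.
- a (acct_id=8) pairs with 4 row(s) of b.
- a (acct_id=9) pairs with 4 row(s) of b.
Total: 18 rows.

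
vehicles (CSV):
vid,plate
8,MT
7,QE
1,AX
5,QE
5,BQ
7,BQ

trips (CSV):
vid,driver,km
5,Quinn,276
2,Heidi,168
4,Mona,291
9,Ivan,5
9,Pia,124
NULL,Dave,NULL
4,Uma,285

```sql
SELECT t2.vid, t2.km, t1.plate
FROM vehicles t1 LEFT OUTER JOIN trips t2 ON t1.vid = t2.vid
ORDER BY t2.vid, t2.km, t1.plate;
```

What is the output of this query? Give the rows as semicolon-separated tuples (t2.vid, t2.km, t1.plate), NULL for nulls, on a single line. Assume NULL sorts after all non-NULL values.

(5, 276, BQ); (5, 276, QE); (NULL, NULL, AX); (NULL, NULL, BQ); (NULL, NULL, MT); (NULL, NULL, QE)

LEFT JOIN keeps every row from `vehicles`; unmatched rows get NULL for `trips`'s columns.
Matching on t1.vid = t2.vid. A NULL in a compared column never satisfies the condition.
- t1 row (vid=8): no match → kept, t2 columns NULL.
- t1 row (vid=7): no match → kept, t2 columns NULL.
- t1 row (vid=1): no match → kept, t2 columns NULL.
- t1 row (vid=5): matches 1 t2 row(s) → 1 output row(s).
- t1 row (vid=5): matches 1 t2 row(s) → 1 output row(s).
- t1 row (vid=7): no match → kept, t2 columns NULL.
After projecting and ordering:
t2.vid | t2.km | t1.plate
5 | 276 | BQ
5 | 276 | QE
NULL | NULL | AX
NULL | NULL | BQ
NULL | NULL | MT
NULL | NULL | QE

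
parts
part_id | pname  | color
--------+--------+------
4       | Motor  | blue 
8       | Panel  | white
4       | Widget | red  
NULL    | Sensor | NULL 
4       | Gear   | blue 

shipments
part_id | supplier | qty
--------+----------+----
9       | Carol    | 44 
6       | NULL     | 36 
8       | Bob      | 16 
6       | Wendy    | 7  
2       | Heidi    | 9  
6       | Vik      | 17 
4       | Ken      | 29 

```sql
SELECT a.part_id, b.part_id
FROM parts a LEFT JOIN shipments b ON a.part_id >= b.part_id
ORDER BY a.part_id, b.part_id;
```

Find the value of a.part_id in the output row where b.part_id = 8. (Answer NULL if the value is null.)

LEFT JOIN keeps every row from `parts`; unmatched rows get NULL for `shipments`'s columns.
Matching on a.part_id >= b.part_id. A NULL in a compared column never satisfies the condition.
- a row (part_id=4): matches 2 b row(s) → 2 output row(s).
- a row (part_id=8): matches 6 b row(s) → 6 output row(s).
- a row (part_id=4): matches 2 b row(s) → 2 output row(s).
- a row (part_id=NULL): no match → kept, b columns NULL.
- a row (part_id=4): matches 2 b row(s) → 2 output row(s).

8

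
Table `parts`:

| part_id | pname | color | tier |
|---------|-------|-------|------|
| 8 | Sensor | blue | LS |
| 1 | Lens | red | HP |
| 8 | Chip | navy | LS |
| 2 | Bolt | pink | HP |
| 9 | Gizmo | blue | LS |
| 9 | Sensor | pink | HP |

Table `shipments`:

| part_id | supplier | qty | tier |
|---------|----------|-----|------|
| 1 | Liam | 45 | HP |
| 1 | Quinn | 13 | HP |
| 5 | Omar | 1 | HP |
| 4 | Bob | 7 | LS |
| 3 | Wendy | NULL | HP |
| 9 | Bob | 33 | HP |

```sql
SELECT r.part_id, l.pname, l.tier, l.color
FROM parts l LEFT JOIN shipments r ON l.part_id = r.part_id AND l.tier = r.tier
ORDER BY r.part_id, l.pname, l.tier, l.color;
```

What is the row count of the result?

LEFT JOIN keeps every row from `parts`; unmatched rows get NULL for `shipments`'s columns.
Matching on l.part_id = r.part_id AND l.tier = r.tier.
- l row (part_id=8, tier=LS): no match → kept, r columns NULL.
- l row (part_id=1, tier=HP): matches 2 r row(s) → 2 output row(s).
- l row (part_id=8, tier=LS): no match → kept, r columns NULL.
- l row (part_id=2, tier=HP): no match → kept, r columns NULL.
- l row (part_id=9, tier=LS): no match → kept, r columns NULL.
- l row (part_id=9, tier=HP): matches 1 r row(s) → 1 output row(s).
Total: 3 matched + 4 padded = 7 rows.

7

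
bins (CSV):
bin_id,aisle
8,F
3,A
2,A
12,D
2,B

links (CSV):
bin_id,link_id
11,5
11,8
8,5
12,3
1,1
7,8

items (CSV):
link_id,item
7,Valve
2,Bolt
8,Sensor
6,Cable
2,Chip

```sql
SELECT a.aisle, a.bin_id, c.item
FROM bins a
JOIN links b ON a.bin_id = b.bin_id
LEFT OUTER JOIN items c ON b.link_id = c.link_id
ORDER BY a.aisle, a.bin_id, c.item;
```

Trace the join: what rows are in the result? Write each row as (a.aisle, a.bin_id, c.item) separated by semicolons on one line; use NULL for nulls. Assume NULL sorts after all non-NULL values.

Joins associate left-to-right: bins INNER JOIN links on bin_id gives 2 intermediate row(s).
Then LEFT JOIN `items c` on link_id: each of those 2 rows is kept; rows whose b.link_id has no match in c get NULL for c's columns.

(D, 12, NULL); (F, 8, NULL)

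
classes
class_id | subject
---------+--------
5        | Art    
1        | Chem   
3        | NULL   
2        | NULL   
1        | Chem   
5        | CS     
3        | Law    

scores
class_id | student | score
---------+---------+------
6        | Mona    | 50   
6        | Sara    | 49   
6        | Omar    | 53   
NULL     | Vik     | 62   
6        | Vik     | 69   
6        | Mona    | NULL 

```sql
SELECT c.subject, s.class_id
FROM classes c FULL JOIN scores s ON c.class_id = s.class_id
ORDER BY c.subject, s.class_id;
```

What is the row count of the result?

FULL OUTER JOIN keeps every row from both sides; unmatched rows get NULL for the other side's columns.
Matching on c.class_id = s.class_id. A NULL in a compared column never satisfies the condition.
- c row (class_id=5): no match → kept, s columns NULL.
- c row (class_id=1): no match → kept, s columns NULL.
- c row (class_id=3): no match → kept, s columns NULL.
- c row (class_id=2): no match → kept, s columns NULL.
- c row (class_id=1): no match → kept, s columns NULL.
- c row (class_id=5): no match → kept, s columns NULL.
- c row (class_id=3): no match → kept, s columns NULL.
- 6 s row(s) had no c match → kept, c columns NULL.
Total: 0 matched + 13 padded = 13 rows.

13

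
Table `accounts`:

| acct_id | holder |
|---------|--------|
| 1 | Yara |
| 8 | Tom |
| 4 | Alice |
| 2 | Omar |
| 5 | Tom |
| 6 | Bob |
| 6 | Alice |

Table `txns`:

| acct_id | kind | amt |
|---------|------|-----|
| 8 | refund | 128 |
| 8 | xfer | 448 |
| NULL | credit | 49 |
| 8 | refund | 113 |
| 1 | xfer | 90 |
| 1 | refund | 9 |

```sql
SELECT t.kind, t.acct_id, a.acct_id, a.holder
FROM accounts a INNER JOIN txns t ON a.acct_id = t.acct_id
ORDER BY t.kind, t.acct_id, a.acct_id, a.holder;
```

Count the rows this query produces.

5

INNER JOIN keeps only pairs where the ON condition holds.
Matching on a.acct_id = t.acct_id. A NULL in a compared column never satisfies the condition.
- acct_id=1: 2 matching t row(s), so 2 row(s) emitted.
- acct_id=8: 3 matching t row(s), so 3 row(s) emitted.
- acct_id=4: no matching t row, dropped.
- acct_id=2: no matching t row, dropped.
- acct_id=5: no matching t row, dropped.
- acct_id=6: no matching t row, dropped.
- acct_id=6: no matching t row, dropped.
Total: 5 rows.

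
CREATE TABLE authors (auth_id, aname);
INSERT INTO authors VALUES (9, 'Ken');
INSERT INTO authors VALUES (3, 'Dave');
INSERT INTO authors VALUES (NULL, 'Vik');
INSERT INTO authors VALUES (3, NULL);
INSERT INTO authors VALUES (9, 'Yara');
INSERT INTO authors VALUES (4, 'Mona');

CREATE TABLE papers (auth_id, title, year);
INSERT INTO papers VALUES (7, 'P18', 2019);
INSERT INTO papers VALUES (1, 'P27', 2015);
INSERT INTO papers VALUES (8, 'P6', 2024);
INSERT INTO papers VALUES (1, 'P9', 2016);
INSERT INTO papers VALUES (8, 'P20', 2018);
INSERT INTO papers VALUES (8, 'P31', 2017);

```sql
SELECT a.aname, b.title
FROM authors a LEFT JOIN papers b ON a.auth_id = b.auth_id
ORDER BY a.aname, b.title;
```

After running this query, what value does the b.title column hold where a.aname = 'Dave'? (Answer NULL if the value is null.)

LEFT JOIN keeps every row from `authors`; unmatched rows get NULL for `papers`'s columns.
Matching on a.auth_id = b.auth_id. A NULL in a compared column never satisfies the condition.
- a[0] auth_id=9 → no match; kept with NULLs on the b side.
- a[1] auth_id=3 → no match; kept with NULLs on the b side.
- a[2] auth_id=NULL → no match; kept with NULLs on the b side.
- a[3] auth_id=3 → no match; kept with NULLs on the b side.
- a[4] auth_id=9 → no match; kept with NULLs on the b side.
- a[5] auth_id=4 → no match; kept with NULLs on the b side.

NULL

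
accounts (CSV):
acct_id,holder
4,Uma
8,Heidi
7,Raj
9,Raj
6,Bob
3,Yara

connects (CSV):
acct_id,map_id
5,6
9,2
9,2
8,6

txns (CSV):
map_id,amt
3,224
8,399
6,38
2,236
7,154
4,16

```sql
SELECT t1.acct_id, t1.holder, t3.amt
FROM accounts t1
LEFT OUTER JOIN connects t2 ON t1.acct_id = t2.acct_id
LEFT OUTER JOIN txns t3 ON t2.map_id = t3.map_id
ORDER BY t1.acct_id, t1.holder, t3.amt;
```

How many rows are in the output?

7

Evaluate left to right. First `accounts t1 LEFT JOIN connects t2` on acct_id: 7 row(s).
Then LEFT JOIN `txns t3` on map_id: each of those 7 rows is kept; rows whose t2.map_id has no match in t3 get NULL for t3's columns.
Result: 7 row(s).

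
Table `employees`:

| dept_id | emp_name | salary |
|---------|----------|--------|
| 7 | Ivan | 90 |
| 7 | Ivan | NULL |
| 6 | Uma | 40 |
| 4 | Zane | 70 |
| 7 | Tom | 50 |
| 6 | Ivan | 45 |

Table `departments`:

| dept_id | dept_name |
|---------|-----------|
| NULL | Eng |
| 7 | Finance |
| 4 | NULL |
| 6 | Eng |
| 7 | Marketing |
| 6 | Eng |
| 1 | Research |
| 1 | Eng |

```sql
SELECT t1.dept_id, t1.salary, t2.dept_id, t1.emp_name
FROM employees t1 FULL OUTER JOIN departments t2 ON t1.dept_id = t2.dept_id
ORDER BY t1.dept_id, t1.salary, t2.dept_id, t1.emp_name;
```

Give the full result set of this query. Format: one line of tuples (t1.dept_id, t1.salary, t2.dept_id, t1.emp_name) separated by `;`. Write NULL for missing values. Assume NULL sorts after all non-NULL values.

(4, 70, 4, Zane); (6, 40, 6, Uma); (6, 40, 6, Uma); (6, 45, 6, Ivan); (6, 45, 6, Ivan); (7, 50, 7, Tom); (7, 50, 7, Tom); (7, 90, 7, Ivan); (7, 90, 7, Ivan); (7, NULL, 7, Ivan); (7, NULL, 7, Ivan); (NULL, NULL, 1, NULL); (NULL, NULL, 1, NULL); (NULL, NULL, NULL, NULL)

FULL OUTER JOIN keeps every row from both sides; unmatched rows get NULL for the other side's columns.
Matching on t1.dept_id = t2.dept_id. A NULL in a compared column never satisfies the condition.
- dept_id=7: 2 matching t2 row(s), so 2 row(s) emitted.
- dept_id=7: 2 matching t2 row(s), so 2 row(s) emitted.
- dept_id=6: 2 matching t2 row(s), so 2 row(s) emitted.
- dept_id=4: 1 matching t2 row(s), so 1 row(s) emitted.
- dept_id=7: 2 matching t2 row(s), so 2 row(s) emitted.
- dept_id=6: 2 matching t2 row(s), so 2 row(s) emitted.
- plus 3 unmatched t2 row(s), each kept with NULL t1 columns.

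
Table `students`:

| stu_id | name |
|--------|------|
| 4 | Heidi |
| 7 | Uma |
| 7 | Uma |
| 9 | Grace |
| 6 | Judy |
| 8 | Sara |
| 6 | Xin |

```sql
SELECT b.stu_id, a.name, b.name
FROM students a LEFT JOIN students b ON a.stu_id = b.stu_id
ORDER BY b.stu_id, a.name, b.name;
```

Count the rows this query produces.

11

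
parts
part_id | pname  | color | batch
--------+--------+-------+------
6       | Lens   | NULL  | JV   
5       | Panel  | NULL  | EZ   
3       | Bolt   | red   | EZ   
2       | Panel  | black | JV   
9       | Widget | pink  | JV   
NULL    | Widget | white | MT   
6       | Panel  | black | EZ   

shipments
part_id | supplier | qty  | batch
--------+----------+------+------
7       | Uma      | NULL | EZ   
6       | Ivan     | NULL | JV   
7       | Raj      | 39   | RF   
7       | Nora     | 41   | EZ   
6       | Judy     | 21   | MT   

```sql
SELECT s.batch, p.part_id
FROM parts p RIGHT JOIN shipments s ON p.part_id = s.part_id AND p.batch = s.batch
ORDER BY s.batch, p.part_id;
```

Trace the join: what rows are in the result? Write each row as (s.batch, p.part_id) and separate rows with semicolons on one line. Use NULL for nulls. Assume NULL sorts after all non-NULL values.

RIGHT JOIN keeps every row from `shipments`; unmatched rows get NULL for `parts`'s columns.
Matching on p.part_id = s.part_id AND p.batch = s.batch. A NULL in a compared column never satisfies the condition.
- p row (part_id=6, batch=JV): matches 1 s row(s) → 1 output row(s).
- p row (part_id=5, batch=EZ): no match.
- p row (part_id=3, batch=EZ): no match.
- p row (part_id=2, batch=JV): no match.
- p row (part_id=9, batch=JV): no match.
- p row (part_id=NULL, batch=MT): no match.
- p row (part_id=6, batch=EZ): no match.
- 4 s row(s) had no p match → kept, p columns NULL.
After projecting and ordering:
s.batch | p.part_id
EZ | NULL
EZ | NULL
JV | 6
MT | NULL
RF | NULL

(EZ, NULL); (EZ, NULL); (JV, 6); (MT, NULL); (RF, NULL)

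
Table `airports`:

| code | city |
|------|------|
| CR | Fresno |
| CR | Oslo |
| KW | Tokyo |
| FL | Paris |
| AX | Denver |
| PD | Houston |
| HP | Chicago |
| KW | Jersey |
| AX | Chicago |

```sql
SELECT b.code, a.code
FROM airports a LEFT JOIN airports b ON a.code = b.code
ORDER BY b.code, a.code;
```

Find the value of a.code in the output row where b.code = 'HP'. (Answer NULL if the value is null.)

HP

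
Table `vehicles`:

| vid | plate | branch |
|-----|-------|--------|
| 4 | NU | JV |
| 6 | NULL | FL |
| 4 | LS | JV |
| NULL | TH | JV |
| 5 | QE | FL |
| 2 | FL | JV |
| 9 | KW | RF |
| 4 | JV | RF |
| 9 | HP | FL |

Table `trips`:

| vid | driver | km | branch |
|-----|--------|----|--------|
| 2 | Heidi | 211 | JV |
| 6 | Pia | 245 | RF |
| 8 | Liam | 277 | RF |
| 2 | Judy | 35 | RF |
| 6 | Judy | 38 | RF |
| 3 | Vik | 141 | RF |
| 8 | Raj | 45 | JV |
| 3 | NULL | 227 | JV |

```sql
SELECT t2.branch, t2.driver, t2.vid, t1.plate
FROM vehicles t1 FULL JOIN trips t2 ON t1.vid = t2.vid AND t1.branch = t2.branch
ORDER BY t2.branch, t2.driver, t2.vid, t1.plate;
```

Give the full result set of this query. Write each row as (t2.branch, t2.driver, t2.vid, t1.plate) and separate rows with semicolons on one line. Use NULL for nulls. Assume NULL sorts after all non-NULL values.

FULL OUTER JOIN keeps every row from both sides; unmatched rows get NULL for the other side's columns.
Matching on t1.vid = t2.vid AND t1.branch = t2.branch. A NULL in a compared column never satisfies the condition.
- vid=4, branch=JV: no t2 row matches, row kept with t2 columns NULL.
- vid=6, branch=FL: no t2 row matches, row kept with t2 columns NULL.
- vid=4, branch=JV: no t2 row matches, row kept with t2 columns NULL.
- vid=NULL, branch=JV: no t2 row matches, row kept with t2 columns NULL.
- vid=5, branch=FL: no t2 row matches, row kept with t2 columns NULL.
- vid=2, branch=JV: 1 matching t2 row(s), so 1 row(s) emitted.
- vid=9, branch=RF: no t2 row matches, row kept with t2 columns NULL.
- vid=4, branch=RF: no t2 row matches, row kept with t2 columns NULL.
- vid=9, branch=FL: no t2 row matches, row kept with t2 columns NULL.
- 7 row(s) from t2 found no t1 partner → padded with NULL.

(JV, Heidi, 2, FL); (JV, Raj, 8, NULL); (JV, NULL, 3, NULL); (RF, Judy, 2, NULL); (RF, Judy, 6, NULL); (RF, Liam, 8, NULL); (RF, Pia, 6, NULL); (RF, Vik, 3, NULL); (NULL, NULL, NULL, HP); (NULL, NULL, NULL, JV); (NULL, NULL, NULL, KW); (NULL, NULL, NULL, LS); (NULL, NULL, NULL, NU); (NULL, NULL, NULL, QE); (NULL, NULL, NULL, TH); (NULL, NULL, NULL, NULL)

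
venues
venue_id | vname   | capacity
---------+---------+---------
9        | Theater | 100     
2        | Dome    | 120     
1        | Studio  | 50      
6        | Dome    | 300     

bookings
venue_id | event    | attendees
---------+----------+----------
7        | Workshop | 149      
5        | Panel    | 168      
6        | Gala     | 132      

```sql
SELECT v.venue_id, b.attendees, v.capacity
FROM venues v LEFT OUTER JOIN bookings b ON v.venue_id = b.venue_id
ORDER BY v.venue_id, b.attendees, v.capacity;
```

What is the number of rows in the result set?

LEFT JOIN keeps every row from `venues`; unmatched rows get NULL for `bookings`'s columns.
Matching on v.venue_id = b.venue_id.
- v row (venue_id=9): no match → kept, b columns NULL.
- v row (venue_id=2): no match → kept, b columns NULL.
- v row (venue_id=1): no match → kept, b columns NULL.
- v row (venue_id=6): matches 1 b row(s) → 1 output row(s).
Total: 1 matched + 3 padded = 4 rows.

4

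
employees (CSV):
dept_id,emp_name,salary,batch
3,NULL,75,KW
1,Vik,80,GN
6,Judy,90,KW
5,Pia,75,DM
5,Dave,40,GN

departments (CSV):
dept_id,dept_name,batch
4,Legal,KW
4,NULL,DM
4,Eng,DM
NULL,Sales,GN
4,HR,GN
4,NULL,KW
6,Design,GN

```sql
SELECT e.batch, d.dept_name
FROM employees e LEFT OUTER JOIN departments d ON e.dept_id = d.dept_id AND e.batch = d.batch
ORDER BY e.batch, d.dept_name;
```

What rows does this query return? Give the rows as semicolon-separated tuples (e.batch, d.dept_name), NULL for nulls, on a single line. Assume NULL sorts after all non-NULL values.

LEFT JOIN keeps every row from `employees`; unmatched rows get NULL for `departments`'s columns.
Matching on e.dept_id = d.dept_id AND e.batch = d.batch. A NULL in a compared column never satisfies the condition.
- e (dept_id=3, batch=KW) has no partner → padded with NULL.
- e (dept_id=1, batch=GN) has no partner → padded with NULL.
- e (dept_id=6, batch=KW) has no partner → padded with NULL.
- e (dept_id=5, batch=DM) has no partner → padded with NULL.
- e (dept_id=5, batch=GN) has no partner → padded with NULL.
After projecting and ordering:
e.batch | d.dept_name
DM | NULL
GN | NULL
GN | NULL
KW | NULL
KW | NULL

(DM, NULL); (GN, NULL); (GN, NULL); (KW, NULL); (KW, NULL)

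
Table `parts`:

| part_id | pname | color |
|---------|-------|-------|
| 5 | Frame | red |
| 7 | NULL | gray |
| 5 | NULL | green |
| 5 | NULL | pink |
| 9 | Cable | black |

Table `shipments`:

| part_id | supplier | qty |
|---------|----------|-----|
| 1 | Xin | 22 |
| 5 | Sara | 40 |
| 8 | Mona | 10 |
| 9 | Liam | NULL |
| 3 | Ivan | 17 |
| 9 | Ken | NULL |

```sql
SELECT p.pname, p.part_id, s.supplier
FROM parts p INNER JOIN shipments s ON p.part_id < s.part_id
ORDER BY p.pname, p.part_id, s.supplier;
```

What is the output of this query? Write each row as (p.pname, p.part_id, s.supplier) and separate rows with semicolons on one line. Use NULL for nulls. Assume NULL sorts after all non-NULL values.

(Frame, 5, Ken); (Frame, 5, Liam); (Frame, 5, Mona); (NULL, 5, Ken); (NULL, 5, Ken); (NULL, 5, Liam); (NULL, 5, Liam); (NULL, 5, Mona); (NULL, 5, Mona); (NULL, 7, Ken); (NULL, 7, Liam); (NULL, 7, Mona)

INNER JOIN keeps only pairs where the ON condition holds.
Matching on p.part_id < s.part_id.
Matched pairs: 12.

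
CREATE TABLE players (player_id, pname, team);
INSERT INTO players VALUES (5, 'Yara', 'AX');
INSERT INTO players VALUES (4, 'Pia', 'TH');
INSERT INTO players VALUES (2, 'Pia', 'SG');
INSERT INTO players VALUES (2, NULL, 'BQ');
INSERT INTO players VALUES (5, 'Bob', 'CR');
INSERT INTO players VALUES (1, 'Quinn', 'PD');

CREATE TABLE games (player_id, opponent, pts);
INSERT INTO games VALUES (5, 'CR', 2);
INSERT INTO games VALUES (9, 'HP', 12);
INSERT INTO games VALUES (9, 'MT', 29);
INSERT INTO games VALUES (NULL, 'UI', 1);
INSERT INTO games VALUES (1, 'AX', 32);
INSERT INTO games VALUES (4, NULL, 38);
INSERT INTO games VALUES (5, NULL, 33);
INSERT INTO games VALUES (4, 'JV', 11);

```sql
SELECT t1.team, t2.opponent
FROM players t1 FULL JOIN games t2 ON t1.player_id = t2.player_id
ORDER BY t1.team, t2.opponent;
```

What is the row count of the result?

FULL OUTER JOIN keeps every row from both sides; unmatched rows get NULL for the other side's columns.
Matching on t1.player_id = t2.player_id. A NULL in a compared column never satisfies the condition.
- player_id=5: 2 matching t2 row(s), so 2 row(s) emitted.
- player_id=4: 2 matching t2 row(s), so 2 row(s) emitted.
- player_id=2: no t2 row matches, row kept with t2 columns NULL.
- player_id=2: no t2 row matches, row kept with t2 columns NULL.
- player_id=5: 2 matching t2 row(s), so 2 row(s) emitted.
- player_id=1: 1 matching t2 row(s), so 1 row(s) emitted.
- 3 row(s) from t2 found no t1 partner → padded with NULL.
Total: 7 matched + 5 padded = 12 rows.

12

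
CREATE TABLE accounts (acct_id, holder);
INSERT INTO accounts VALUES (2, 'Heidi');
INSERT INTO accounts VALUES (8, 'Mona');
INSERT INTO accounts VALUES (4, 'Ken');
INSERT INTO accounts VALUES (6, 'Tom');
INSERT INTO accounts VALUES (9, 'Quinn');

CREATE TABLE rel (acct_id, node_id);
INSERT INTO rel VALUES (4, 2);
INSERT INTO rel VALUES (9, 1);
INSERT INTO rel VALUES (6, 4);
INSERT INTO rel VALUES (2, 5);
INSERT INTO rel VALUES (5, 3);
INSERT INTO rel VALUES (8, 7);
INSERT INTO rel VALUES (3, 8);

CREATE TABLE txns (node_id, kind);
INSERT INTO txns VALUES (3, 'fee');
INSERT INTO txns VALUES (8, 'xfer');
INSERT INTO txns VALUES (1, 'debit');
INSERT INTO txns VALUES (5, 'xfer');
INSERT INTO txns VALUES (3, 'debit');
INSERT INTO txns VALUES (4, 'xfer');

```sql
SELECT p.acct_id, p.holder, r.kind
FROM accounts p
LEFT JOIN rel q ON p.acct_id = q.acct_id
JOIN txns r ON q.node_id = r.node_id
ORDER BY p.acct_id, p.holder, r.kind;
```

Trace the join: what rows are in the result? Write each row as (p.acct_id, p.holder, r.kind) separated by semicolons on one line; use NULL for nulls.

(2, Heidi, xfer); (6, Tom, xfer); (9, Quinn, debit)

Joins associate left-to-right: accounts LEFT JOIN rel on acct_id gives 5 intermediate row(s).
Then INNER JOIN `txns r` on node_id: keep only rows whose q.node_id appears in r.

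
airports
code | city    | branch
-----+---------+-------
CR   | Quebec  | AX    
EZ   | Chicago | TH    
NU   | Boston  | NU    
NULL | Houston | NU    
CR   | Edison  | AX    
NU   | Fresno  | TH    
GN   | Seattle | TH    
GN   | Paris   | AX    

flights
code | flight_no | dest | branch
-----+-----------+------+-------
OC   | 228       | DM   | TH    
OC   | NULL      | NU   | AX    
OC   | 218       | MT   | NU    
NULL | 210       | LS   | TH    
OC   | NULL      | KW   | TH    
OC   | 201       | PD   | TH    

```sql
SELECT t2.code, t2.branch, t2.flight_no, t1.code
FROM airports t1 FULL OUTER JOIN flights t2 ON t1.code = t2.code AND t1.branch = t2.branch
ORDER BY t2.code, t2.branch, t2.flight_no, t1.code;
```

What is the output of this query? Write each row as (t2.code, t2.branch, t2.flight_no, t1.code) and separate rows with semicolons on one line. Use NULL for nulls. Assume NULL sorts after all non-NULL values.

(OC, AX, NULL, NULL); (OC, NU, 218, NULL); (OC, TH, 201, NULL); (OC, TH, 228, NULL); (OC, TH, NULL, NULL); (NULL, TH, 210, NULL); (NULL, NULL, NULL, CR); (NULL, NULL, NULL, CR); (NULL, NULL, NULL, EZ); (NULL, NULL, NULL, GN); (NULL, NULL, NULL, GN); (NULL, NULL, NULL, NU); (NULL, NULL, NULL, NU); (NULL, NULL, NULL, NULL)

FULL OUTER JOIN keeps every row from both sides; unmatched rows get NULL for the other side's columns.
Matching on t1.code = t2.code AND t1.branch = t2.branch. A NULL in a compared column never satisfies the condition.
Matched pairs: 0; unmatched t1 rows kept: 8; unmatched t2 rows kept: 6.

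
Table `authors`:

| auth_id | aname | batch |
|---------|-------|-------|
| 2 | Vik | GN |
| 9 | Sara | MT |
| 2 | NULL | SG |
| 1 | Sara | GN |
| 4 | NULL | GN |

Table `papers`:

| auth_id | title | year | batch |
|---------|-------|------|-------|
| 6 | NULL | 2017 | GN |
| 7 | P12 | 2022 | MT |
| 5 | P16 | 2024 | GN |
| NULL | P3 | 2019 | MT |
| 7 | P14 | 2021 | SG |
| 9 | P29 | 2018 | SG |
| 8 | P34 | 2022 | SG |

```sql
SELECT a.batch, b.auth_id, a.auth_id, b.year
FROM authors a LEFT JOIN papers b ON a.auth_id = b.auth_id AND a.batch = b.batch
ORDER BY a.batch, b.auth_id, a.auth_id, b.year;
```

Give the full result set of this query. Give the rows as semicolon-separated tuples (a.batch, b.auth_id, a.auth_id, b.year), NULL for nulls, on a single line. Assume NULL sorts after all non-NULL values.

(GN, NULL, 1, NULL); (GN, NULL, 2, NULL); (GN, NULL, 4, NULL); (MT, NULL, 9, NULL); (SG, NULL, 2, NULL)

LEFT JOIN keeps every row from `authors`; unmatched rows get NULL for `papers`'s columns.
Matching on a.auth_id = b.auth_id AND a.batch = b.batch. A NULL in a compared column never satisfies the condition.
- a row (auth_id=2, batch=GN): no match → kept, b columns NULL.
- a row (auth_id=9, batch=MT): no match → kept, b columns NULL.
- a row (auth_id=2, batch=SG): no match → kept, b columns NULL.
- a row (auth_id=1, batch=GN): no match → kept, b columns NULL.
- a row (auth_id=4, batch=GN): no match → kept, b columns NULL.
After projecting and ordering:
a.batch | b.auth_id | a.auth_id | b.year
GN | NULL | 1 | NULL
GN | NULL | 2 | NULL
GN | NULL | 4 | NULL
MT | NULL | 9 | NULL
SG | NULL | 2 | NULL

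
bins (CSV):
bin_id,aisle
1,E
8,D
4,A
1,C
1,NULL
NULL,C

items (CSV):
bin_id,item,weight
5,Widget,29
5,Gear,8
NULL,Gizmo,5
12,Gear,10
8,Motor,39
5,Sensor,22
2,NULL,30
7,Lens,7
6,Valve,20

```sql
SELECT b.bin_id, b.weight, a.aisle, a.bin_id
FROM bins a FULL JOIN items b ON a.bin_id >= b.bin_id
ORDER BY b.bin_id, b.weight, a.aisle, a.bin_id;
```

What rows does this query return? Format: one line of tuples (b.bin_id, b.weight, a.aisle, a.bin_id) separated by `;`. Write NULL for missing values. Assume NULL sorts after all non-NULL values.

(2, 30, A, 4); (2, 30, D, 8); (5, 8, D, 8); (5, 22, D, 8); (5, 29, D, 8); (6, 20, D, 8); (7, 7, D, 8); (8, 39, D, 8); (12, 10, NULL, NULL); (NULL, 5, NULL, NULL); (NULL, NULL, C, 1); (NULL, NULL, C, NULL); (NULL, NULL, E, 1); (NULL, NULL, NULL, 1)

FULL OUTER JOIN keeps every row from both sides; unmatched rows get NULL for the other side's columns.
Matching on a.bin_id >= b.bin_id. A NULL in a compared column never satisfies the condition.
- a row (bin_id=1): no match → kept, b columns NULL.
- a row (bin_id=8): matches 7 b row(s) → 7 output row(s).
- a row (bin_id=4): matches 1 b row(s) → 1 output row(s).
- a row (bin_id=1): no match → kept, b columns NULL.
- a row (bin_id=1): no match → kept, b columns NULL.
- a row (bin_id=NULL): no match → kept, b columns NULL.
- 2 row(s) from b found no a partner → padded with NULL.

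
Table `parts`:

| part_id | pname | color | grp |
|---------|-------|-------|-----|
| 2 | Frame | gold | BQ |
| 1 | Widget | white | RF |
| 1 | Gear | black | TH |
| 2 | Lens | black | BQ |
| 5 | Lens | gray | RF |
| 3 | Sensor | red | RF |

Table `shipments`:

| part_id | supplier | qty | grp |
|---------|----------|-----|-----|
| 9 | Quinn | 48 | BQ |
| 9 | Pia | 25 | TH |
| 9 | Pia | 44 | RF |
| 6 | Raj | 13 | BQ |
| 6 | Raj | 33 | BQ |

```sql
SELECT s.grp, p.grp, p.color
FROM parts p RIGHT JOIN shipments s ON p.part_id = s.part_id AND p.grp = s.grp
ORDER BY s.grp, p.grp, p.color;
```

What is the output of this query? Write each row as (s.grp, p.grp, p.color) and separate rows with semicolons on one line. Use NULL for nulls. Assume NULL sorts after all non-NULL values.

(BQ, NULL, NULL); (BQ, NULL, NULL); (BQ, NULL, NULL); (RF, NULL, NULL); (TH, NULL, NULL)

RIGHT JOIN keeps every row from `shipments`; unmatched rows get NULL for `parts`'s columns.
Matching on p.part_id = s.part_id AND p.grp = s.grp.
- p[0] part_id=2, grp=BQ → no match.
- p[1] part_id=1, grp=RF → no match.
- p[2] part_id=1, grp=TH → no match.
- p[3] part_id=2, grp=BQ → no match.
- p[4] part_id=5, grp=RF → no match.
- p[5] part_id=3, grp=RF → no match.
- plus 5 unmatched s row(s), each kept with NULL p columns.
After projecting and ordering:
s.grp | p.grp | p.color
BQ | NULL | NULL
BQ | NULL | NULL
BQ | NULL | NULL
RF | NULL | NULL
TH | NULL | NULL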